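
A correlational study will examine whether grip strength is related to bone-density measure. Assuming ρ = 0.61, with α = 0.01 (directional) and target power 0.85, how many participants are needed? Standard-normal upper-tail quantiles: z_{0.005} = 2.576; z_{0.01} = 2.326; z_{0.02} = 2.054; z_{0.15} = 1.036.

n = 26

Fisher's z: C = ½·ln((1+r)/(1−r)) = ½·ln(4.1282) = 0.7089.
n = ((z_{α} + z_β)/C)² + 3.
(2.326 + 1.036) / 0.7089 = 3.362 / 0.7089 = 4.743.
n = 4.743² + 3 = 22.49 + 3 = 25.5.
Round up.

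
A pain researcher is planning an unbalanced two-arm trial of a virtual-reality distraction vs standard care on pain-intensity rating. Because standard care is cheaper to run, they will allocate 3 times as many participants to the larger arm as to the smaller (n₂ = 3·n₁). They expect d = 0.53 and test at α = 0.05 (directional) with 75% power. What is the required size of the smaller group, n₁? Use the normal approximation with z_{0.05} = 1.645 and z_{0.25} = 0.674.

With allocation ratio k = n₂/n₁ = 3, Var(x̄₁−x̄₂) = σ²(1/n₁ + 1/(k·n₁)) = σ²·(k+1)/(k·n₁).
So n₁ = (1 + 1/k)·((z_{α} + z_β)/d)² = 1.333 × (2.319/0.53)².
n₁ = 1.333 × 19.14 = 25.5.
Round up: n₁ = 26, giving n₂ = 3 × 26 = 78.

n₁ = 26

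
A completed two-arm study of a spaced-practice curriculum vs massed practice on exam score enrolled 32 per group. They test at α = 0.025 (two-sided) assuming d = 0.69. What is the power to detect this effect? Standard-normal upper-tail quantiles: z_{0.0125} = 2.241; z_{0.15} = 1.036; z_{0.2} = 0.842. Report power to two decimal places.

For two equal groups, power = Φ(d·√(n/2) − z_{α/2}).
d·√(n/2) = 0.69 × √(32/2) = 0.69 × 4.000 = 2.760.
z_β = 2.760 − 2.241 = 0.519.
Power = Φ(0.519) = 0.698.

power ≈ 0.70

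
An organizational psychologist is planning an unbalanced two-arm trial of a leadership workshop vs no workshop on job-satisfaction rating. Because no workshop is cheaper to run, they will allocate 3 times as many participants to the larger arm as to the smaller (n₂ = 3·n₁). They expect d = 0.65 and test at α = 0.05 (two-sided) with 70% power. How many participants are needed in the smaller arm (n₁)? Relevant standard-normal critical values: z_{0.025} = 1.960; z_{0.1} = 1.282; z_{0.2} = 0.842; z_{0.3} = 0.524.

n₁ = 20

With allocation ratio k = n₂/n₁ = 3, Var(x̄₁−x̄₂) = σ²(1/n₁ + 1/(k·n₁)) = σ²·(k+1)/(k·n₁).
So n₁ = (1 + 1/k)·((z_{α/2} + z_β)/d)² = 1.333 × (2.484/0.65)².
n₁ = 1.333 × 14.60 = 19.5.
Round up: n₁ = 20, giving n₂ = 3 × 20 = 60.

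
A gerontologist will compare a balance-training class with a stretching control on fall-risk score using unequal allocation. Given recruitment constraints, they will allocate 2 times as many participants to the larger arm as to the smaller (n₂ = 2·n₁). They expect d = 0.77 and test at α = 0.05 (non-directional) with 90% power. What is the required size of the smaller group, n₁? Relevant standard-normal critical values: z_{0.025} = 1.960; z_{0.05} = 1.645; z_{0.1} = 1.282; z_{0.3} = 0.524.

n₁ = 27

With allocation ratio k = n₂/n₁ = 2, Var(x̄₁−x̄₂) = σ²(1/n₁ + 1/(k·n₁)) = σ²·(k+1)/(k·n₁).
So n₁ = (1 + 1/k)·((z_{α/2} + z_β)/d)² = 1.500 × (3.242/0.77)².
n₁ = 1.500 × 17.73 = 26.6.
Round up: n₁ = 27, giving n₂ = 2 × 27 = 54.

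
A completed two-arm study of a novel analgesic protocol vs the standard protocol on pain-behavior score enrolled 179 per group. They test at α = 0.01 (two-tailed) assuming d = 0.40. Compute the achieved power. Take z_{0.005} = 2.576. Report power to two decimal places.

power ≈ 0.89

For two equal groups, power = Φ(d·√(n/2) − z_{α/2}).
d·√(n/2) = 0.40 × √(179/2) = 0.40 × 9.460 = 3.784.
z_β = 3.784 − 2.576 = 1.208.
Power = Φ(1.208) = 0.887.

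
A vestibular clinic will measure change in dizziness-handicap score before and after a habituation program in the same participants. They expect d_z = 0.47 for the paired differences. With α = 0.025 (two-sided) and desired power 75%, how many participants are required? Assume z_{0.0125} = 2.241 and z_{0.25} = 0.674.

For a paired (one-sample on differences) test: n = ((z_{α/2} + z_β) / d)².
z_{α/2} + z_β = 2.241 + 0.674 = 2.915.
n = (2.915 / 0.47)² = 6.202² = 38.47.
Round up.

n = 39 pairs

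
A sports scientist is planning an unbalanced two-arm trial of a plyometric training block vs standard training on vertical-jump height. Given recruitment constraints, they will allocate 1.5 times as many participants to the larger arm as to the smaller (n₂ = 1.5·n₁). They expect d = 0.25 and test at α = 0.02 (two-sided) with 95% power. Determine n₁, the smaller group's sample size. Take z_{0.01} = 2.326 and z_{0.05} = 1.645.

n₁ = 421

With allocation ratio k = n₂/n₁ = 1.5, Var(x̄₁−x̄₂) = σ²(1/n₁ + 1/(k·n₁)) = σ²·(k+1)/(k·n₁).
So n₁ = (1 + 1/k)·((z_{α/2} + z_β)/d)² = 1.667 × (3.971/0.25)².
n₁ = 1.667 × 252.30 = 420.5.
Round up: n₁ = 421, giving n₂ = ⌈1.5 × 421⌉ = ⌈631.5⌉ = 632.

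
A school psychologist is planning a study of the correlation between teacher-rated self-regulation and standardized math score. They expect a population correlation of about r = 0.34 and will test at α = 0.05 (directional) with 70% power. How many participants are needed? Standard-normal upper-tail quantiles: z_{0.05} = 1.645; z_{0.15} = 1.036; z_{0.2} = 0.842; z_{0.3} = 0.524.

n = 41

Fisher's z: C = ½·ln((1+r)/(1−r)) = ½·ln(2.0303) = 0.3541.
n = ((z_{α} + z_β)/C)² + 3.
(1.645 + 0.524) / 0.3541 = 2.169 / 0.3541 = 6.125.
n = 6.125² + 3 = 37.52 + 3 = 40.5.
Round up.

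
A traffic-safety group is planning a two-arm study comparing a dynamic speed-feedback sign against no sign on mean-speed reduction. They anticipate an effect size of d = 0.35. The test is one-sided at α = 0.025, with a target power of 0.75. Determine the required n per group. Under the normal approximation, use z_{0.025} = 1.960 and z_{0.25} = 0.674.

For two independent groups with equal n: n = 2·((z_{α} + z_β) / d)².
z_{α} + z_β = 1.960 + 0.674 = 2.634.
n = 2 × (2.634 / 0.35)² = 2 × 7.526² = 2 × 56.64 = 113.3.
Round up to the next whole participant.

n = 114 per group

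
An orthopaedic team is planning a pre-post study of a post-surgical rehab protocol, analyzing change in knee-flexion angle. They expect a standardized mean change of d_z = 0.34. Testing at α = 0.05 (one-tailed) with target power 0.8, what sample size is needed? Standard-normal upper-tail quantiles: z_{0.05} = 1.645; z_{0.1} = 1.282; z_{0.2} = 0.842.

For a paired (one-sample on differences) test: n = ((z_{α} + z_β) / d)².
z_{α} + z_β = 1.645 + 0.842 = 2.487.
n = (2.487 / 0.34)² = 7.315² = 53.50.
Round up.

n = 54 pairs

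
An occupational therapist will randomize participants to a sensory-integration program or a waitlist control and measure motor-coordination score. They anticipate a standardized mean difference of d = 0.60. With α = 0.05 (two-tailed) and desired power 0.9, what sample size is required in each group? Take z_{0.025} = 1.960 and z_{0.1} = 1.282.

For two independent groups with equal n: n = 2·((z_{α/2} + z_β) / d)².
z_{α/2} + z_β = 1.960 + 1.282 = 3.242.
n = 2 × (3.242 / 0.60)² = 2 × 5.403² = 2 × 29.20 = 58.4.
Round up to the next whole participant.

n = 59 per group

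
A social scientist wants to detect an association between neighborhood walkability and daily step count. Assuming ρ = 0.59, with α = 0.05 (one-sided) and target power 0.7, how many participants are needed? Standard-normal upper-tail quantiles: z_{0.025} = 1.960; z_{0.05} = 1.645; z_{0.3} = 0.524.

n = 14

Fisher's z: C = ½·ln((1+r)/(1−r)) = ½·ln(3.8780) = 0.6777.
n = ((z_{α} + z_β)/C)² + 3.
(1.645 + 0.524) / 0.6777 = 2.169 / 0.6777 = 3.201.
n = 3.201² + 3 = 10.24 + 3 = 13.2.
Round up.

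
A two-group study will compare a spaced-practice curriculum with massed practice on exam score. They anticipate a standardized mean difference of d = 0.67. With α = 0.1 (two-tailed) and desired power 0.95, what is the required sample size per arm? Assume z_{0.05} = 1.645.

n = 49 per group

For two independent groups with equal n: n = 2·((z_{α/2} + z_β) / d)².
z_{α/2} + z_β = 1.645 + 1.645 = 3.290.
n = 2 × (3.290 / 0.67)² = 2 × 4.910² = 2 × 24.11 = 48.2.
Round up to the next whole participant.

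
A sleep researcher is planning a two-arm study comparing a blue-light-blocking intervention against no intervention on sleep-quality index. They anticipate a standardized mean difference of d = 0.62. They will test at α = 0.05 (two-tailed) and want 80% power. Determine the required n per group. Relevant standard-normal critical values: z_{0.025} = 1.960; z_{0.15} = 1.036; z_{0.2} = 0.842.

For two independent groups with equal n: n = 2·((z_{α/2} + z_β) / d)².
z_{α/2} + z_β = 1.960 + 0.842 = 2.802.
n = 2 × (2.802 / 0.62)² = 2 × 4.519² = 2 × 20.42 = 40.8.
Round up to the next whole participant.

n = 41 per group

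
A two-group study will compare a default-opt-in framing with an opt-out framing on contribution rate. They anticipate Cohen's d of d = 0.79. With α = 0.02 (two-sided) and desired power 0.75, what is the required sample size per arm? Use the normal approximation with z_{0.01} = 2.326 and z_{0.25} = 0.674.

For two independent groups with equal n: n = 2·((z_{α/2} + z_β) / d)².
z_{α/2} + z_β = 2.326 + 0.674 = 3.000.
n = 2 × (3.000 / 0.79)² = 2 × 3.797² = 2 × 14.42 = 28.8.
Round up to the next whole participant.

n = 29 per group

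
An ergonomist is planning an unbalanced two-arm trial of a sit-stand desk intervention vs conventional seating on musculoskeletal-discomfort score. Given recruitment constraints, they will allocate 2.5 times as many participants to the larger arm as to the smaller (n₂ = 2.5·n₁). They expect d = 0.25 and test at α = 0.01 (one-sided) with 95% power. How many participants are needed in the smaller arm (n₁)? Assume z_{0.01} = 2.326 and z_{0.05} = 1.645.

With allocation ratio k = n₂/n₁ = 2.5, Var(x̄₁−x̄₂) = σ²(1/n₁ + 1/(k·n₁)) = σ²·(k+1)/(k·n₁).
So n₁ = (1 + 1/k)·((z_{α} + z_β)/d)² = 1.400 × (3.971/0.25)².
n₁ = 1.400 × 252.30 = 353.2.
Round up: n₁ = 354, giving n₂ = 2.5 × 354 = 885.

n₁ = 354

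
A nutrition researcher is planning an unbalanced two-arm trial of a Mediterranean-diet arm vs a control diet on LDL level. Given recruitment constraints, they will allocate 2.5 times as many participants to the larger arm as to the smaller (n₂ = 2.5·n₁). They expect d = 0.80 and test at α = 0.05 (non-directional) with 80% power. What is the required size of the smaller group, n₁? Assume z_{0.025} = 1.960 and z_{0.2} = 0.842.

With allocation ratio k = n₂/n₁ = 2.5, Var(x̄₁−x̄₂) = σ²(1/n₁ + 1/(k·n₁)) = σ²·(k+1)/(k·n₁).
So n₁ = (1 + 1/k)·((z_{α/2} + z_β)/d)² = 1.400 × (2.802/0.80)².
n₁ = 1.400 × 12.27 = 17.2.
Round up: n₁ = 18, giving n₂ = 2.5 × 18 = 45.

n₁ = 18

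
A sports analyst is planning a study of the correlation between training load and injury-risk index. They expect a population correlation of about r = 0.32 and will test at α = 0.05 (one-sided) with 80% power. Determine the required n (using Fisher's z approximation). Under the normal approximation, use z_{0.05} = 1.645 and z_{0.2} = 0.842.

Fisher's z: C = ½·ln((1+r)/(1−r)) = ½·ln(1.9412) = 0.3316.
n = ((z_{α} + z_β)/C)² + 3.
(1.645 + 0.842) / 0.3316 = 2.487 / 0.3316 = 7.500.
n = 7.500² + 3 = 56.25 + 3 = 59.2.
Round up.

n = 60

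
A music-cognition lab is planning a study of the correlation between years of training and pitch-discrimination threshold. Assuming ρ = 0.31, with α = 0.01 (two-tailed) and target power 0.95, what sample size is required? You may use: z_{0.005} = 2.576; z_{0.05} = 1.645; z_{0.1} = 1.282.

n = 177

Fisher's z: C = ½·ln((1+r)/(1−r)) = ½·ln(1.8986) = 0.3205.
n = ((z_{α/2} + z_β)/C)² + 3.
(2.576 + 1.645) / 0.3205 = 4.221 / 0.3205 = 13.170.
n = 13.170² + 3 = 173.45 + 3 = 176.5.
Round up.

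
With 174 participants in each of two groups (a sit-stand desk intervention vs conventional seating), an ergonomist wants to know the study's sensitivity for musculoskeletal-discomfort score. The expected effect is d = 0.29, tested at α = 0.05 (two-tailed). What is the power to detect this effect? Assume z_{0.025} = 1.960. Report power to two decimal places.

For two equal groups, power = Φ(d·√(n/2) − z_{α/2}).
d·√(n/2) = 0.29 × √(174/2) = 0.29 × 9.327 = 2.705.
z_β = 2.705 − 1.960 = 0.745.
Power = Φ(0.745) = 0.772.

power ≈ 0.77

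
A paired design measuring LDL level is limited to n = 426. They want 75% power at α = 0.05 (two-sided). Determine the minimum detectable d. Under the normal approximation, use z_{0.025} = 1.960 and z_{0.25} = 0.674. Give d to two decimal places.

d_min ≈ 0.13

For a single sample (or paired design) of n = 426: d_min = (z_{α/2} + z_β)/√n.
z-sum = 1.960 + 0.674 = 2.634.
d_min = 2.634 / √426 = 2.634 / 20.640 = 0.128.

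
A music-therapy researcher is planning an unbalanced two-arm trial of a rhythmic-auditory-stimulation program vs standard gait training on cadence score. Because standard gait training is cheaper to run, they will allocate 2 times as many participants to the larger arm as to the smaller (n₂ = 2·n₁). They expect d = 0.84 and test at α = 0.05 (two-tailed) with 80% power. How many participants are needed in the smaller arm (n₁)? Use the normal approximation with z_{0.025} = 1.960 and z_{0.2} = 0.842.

n₁ = 17

With allocation ratio k = n₂/n₁ = 2, Var(x̄₁−x̄₂) = σ²(1/n₁ + 1/(k·n₁)) = σ²·(k+1)/(k·n₁).
So n₁ = (1 + 1/k)·((z_{α/2} + z_β)/d)² = 1.500 × (2.802/0.84)².
n₁ = 1.500 × 11.13 = 16.7.
Round up: n₁ = 17, giving n₂ = 2 × 17 = 34.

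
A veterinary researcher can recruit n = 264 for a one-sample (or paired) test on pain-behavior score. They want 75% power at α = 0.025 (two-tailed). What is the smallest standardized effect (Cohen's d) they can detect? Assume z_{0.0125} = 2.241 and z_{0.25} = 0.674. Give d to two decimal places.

d_min ≈ 0.18

For a single sample (or paired design) of n = 264: d_min = (z_{α/2} + z_β)/√n.
z-sum = 2.241 + 0.674 = 2.915.
d_min = 2.915 / √264 = 2.915 / 16.248 = 0.179.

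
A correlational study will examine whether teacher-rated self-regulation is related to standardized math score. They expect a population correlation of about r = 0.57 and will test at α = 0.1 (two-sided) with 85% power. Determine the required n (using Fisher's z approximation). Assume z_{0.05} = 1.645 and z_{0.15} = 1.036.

n = 21

Fisher's z: C = ½·ln((1+r)/(1−r)) = ½·ln(3.6512) = 0.6475.
n = ((z_{α/2} + z_β)/C)² + 3.
(1.645 + 1.036) / 0.6475 = 2.681 / 0.6475 = 4.141.
n = 4.141² + 3 = 17.14 + 3 = 20.1.
Round up.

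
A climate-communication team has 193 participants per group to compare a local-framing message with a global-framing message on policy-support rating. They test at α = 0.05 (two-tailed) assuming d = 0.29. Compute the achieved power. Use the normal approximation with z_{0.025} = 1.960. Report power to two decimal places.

For two equal groups, power = Φ(d·√(n/2) − z_{α/2}).
d·√(n/2) = 0.29 × √(193/2) = 0.29 × 9.823 = 2.849.
z_β = 2.849 − 1.960 = 0.889.
Power = Φ(0.889) = 0.813.

power ≈ 0.81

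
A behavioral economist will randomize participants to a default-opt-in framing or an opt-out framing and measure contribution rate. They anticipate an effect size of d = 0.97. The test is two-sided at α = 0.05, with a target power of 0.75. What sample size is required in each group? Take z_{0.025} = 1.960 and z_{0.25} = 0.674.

n = 15 per group

For two independent groups with equal n: n = 2·((z_{α/2} + z_β) / d)².
z_{α/2} + z_β = 1.960 + 0.674 = 2.634.
n = 2 × (2.634 / 0.97)² = 2 × 2.715² = 2 × 7.37 = 14.7.
Round up to the next whole participant.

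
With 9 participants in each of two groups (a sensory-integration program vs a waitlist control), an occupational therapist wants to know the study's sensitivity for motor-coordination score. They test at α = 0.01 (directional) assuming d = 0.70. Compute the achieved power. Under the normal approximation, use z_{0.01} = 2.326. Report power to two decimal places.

For two equal groups, power = Φ(d·√(n/2) − z_{α}).
d·√(n/2) = 0.70 × √(9/2) = 0.70 × 2.121 = 1.485.
z_β = 1.485 − 2.326 = -0.841.
Power = Φ(-0.841) = 0.200.

power ≈ 0.20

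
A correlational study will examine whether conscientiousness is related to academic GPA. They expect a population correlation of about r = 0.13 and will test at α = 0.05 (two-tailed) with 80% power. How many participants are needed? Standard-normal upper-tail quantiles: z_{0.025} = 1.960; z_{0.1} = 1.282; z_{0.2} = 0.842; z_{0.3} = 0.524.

Fisher's z: C = ½·ln((1+r)/(1−r)) = ½·ln(1.2989) = 0.1307.
n = ((z_{α/2} + z_β)/C)² + 3.
(1.960 + 0.842) / 0.1307 = 2.802 / 0.1307 = 21.438.
n = 21.438² + 3 = 459.61 + 3 = 462.6.
Round up.

n = 463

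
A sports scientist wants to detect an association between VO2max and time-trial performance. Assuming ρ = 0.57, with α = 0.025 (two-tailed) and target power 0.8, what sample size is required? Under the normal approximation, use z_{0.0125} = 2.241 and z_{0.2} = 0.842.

Fisher's z: C = ½·ln((1+r)/(1−r)) = ½·ln(3.6512) = 0.6475.
n = ((z_{α/2} + z_β)/C)² + 3.
(2.241 + 0.842) / 0.6475 = 3.083 / 0.6475 = 4.761.
n = 4.761² + 3 = 22.67 + 3 = 25.7.
Round up.

n = 26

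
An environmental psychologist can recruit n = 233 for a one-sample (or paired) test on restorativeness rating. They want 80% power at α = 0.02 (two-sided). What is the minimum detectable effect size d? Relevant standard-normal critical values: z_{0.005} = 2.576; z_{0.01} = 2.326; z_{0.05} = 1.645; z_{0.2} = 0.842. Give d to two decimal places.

For a single sample (or paired design) of n = 233: d_min = (z_{α/2} + z_β)/√n.
z-sum = 2.326 + 0.842 = 3.168.
d_min = 3.168 / √233 = 3.168 / 15.264 = 0.208.

d_min ≈ 0.21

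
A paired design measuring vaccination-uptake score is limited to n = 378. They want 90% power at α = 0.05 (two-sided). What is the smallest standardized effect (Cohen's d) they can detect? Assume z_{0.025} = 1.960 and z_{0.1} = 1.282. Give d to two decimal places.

For a single sample (or paired design) of n = 378: d_min = (z_{α/2} + z_β)/√n.
z-sum = 1.960 + 1.282 = 3.242.
d_min = 3.242 / √378 = 3.242 / 19.442 = 0.167.

d_min ≈ 0.17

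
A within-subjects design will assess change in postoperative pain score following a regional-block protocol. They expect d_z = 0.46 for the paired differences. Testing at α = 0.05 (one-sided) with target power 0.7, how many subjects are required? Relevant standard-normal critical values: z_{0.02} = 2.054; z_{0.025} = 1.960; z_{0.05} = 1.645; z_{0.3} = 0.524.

n = 23 pairs

For a paired (one-sample on differences) test: n = ((z_{α} + z_β) / d)².
z_{α} + z_β = 1.645 + 0.524 = 2.169.
n = (2.169 / 0.46)² = 4.715² = 22.23.
Round up.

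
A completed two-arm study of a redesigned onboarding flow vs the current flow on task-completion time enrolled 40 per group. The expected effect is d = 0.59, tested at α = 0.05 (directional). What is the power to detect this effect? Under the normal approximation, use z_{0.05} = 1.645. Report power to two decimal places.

For two equal groups, power = Φ(d·√(n/2) − z_{α}).
d·√(n/2) = 0.59 × √(40/2) = 0.59 × 4.472 = 2.639.
z_β = 2.639 − 1.645 = 0.994.
Power = Φ(0.994) = 0.840.

power ≈ 0.84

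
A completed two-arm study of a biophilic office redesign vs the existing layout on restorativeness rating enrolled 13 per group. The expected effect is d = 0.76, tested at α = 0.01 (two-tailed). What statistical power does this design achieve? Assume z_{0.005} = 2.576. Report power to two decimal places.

For two equal groups, power = Φ(d·√(n/2) − z_{α/2}).
d·√(n/2) = 0.76 × √(13/2) = 0.76 × 2.550 = 1.938.
z_β = 1.938 − 2.576 = -0.638.
Power = Φ(-0.638) = 0.262.

power ≈ 0.26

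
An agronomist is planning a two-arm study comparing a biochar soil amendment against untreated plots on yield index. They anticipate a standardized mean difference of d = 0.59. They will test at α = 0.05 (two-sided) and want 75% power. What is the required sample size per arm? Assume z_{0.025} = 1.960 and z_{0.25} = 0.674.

For two independent groups with equal n: n = 2·((z_{α/2} + z_β) / d)².
z_{α/2} + z_β = 1.960 + 0.674 = 2.634.
n = 2 × (2.634 / 0.59)² = 2 × 4.464² = 2 × 19.93 = 39.9.
Round up to the next whole participant.

n = 40 per group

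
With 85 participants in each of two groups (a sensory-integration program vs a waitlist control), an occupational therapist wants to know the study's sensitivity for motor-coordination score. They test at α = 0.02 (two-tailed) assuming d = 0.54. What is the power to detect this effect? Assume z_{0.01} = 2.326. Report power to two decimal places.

For two equal groups, power = Φ(d·√(n/2) − z_{α/2}).
d·√(n/2) = 0.54 × √(85/2) = 0.54 × 6.519 = 3.520.
z_β = 3.520 − 2.326 = 1.194.
Power = Φ(1.194) = 0.884.

power ≈ 0.88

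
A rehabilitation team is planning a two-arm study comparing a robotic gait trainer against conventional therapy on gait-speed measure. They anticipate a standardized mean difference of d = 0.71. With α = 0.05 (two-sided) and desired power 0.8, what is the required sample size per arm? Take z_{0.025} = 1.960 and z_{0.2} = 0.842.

n = 32 per group

For two independent groups with equal n: n = 2·((z_{α/2} + z_β) / d)².
z_{α/2} + z_β = 1.960 + 0.842 = 2.802.
n = 2 × (2.802 / 0.71)² = 2 × 3.946² = 2 × 15.57 = 31.1.
Round up to the next whole participant.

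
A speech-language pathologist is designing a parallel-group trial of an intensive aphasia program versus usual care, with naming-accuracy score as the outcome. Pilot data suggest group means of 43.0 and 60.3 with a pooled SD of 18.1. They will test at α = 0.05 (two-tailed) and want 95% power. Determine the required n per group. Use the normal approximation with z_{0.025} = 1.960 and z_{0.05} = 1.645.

n = 29 per group

Cohen's d = |M₁ − M₂| / SD_pooled = |43.0 − 60.3| / 18.1 = 17.3 / 18.1 = 0.956.
For two independent groups with equal n: n = 2·((z_{α/2} + z_β) / d)².
z_{α/2} + z_β = 1.960 + 1.645 = 3.605.
n = 2 × (3.605 / 0.956)² = 2 × 3.771² = 2 × 14.22 = 28.4.
Round up to the next whole participant.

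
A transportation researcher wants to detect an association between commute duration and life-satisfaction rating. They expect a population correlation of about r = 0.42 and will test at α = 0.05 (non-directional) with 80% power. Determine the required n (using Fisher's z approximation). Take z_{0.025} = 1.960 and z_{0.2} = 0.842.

Fisher's z: C = ½·ln((1+r)/(1−r)) = ½·ln(2.4483) = 0.4477.
n = ((z_{α/2} + z_β)/C)² + 3.
(1.960 + 0.842) / 0.4477 = 2.802 / 0.4477 = 6.259.
n = 6.259² + 3 = 39.17 + 3 = 42.2.
Round up.

n = 43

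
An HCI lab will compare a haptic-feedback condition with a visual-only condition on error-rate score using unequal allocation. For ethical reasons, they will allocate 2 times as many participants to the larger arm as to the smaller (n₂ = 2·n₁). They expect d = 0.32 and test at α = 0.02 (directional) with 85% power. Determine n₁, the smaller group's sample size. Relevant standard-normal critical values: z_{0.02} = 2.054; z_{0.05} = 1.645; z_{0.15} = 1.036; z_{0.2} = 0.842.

n₁ = 140

With allocation ratio k = n₂/n₁ = 2, Var(x̄₁−x̄₂) = σ²(1/n₁ + 1/(k·n₁)) = σ²·(k+1)/(k·n₁).
So n₁ = (1 + 1/k)·((z_{α} + z_β)/d)² = 1.500 × (3.090/0.32)².
n₁ = 1.500 × 93.24 = 139.9.
Round up: n₁ = 140, giving n₂ = 2 × 140 = 280.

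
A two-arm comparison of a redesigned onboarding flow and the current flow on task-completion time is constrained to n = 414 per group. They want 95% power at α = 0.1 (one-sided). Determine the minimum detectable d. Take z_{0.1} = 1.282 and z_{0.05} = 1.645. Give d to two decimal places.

d_min ≈ 0.20

For two independent groups of n = 414 each: d_min = (z_{α} + z_β)·√(2/n).
z-sum = 1.282 + 1.645 = 2.927.
d_min = 2.927 × √(2/414) = 2.927 × 0.0695 = 0.203.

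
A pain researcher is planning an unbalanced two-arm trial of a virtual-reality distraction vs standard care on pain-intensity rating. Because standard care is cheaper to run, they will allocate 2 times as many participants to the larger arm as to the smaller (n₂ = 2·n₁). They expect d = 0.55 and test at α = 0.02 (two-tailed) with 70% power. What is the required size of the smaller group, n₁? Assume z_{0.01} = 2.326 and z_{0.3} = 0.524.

With allocation ratio k = n₂/n₁ = 2, Var(x̄₁−x̄₂) = σ²(1/n₁ + 1/(k·n₁)) = σ²·(k+1)/(k·n₁).
So n₁ = (1 + 1/k)·((z_{α/2} + z_β)/d)² = 1.500 × (2.850/0.55)².
n₁ = 1.500 × 26.85 = 40.3.
Round up: n₁ = 41, giving n₂ = 2 × 41 = 82.

n₁ = 41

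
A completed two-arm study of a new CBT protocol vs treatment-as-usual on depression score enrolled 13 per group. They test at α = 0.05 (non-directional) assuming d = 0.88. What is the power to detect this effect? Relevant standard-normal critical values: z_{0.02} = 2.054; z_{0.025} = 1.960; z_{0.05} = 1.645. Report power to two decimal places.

For two equal groups, power = Φ(d·√(n/2) − z_{α/2}).
d·√(n/2) = 0.88 × √(13/2) = 0.88 × 2.550 = 2.244.
z_β = 2.244 − 1.960 = 0.284.
Power = Φ(0.284) = 0.612.

power ≈ 0.61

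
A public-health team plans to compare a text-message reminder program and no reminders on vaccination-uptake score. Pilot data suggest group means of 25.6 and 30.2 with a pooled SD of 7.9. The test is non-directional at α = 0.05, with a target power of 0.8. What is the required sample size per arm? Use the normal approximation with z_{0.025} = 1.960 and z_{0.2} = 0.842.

Cohen's d = |M₁ − M₂| / SD_pooled = |25.6 − 30.2| / 7.9 = 4.6 / 7.9 = 0.582.
For two independent groups with equal n: n = 2·((z_{α/2} + z_β) / d)².
z_{α/2} + z_β = 1.960 + 0.842 = 2.802.
n = 2 × (2.802 / 0.582)² = 2 × 4.814² = 2 × 23.18 = 46.4.
Round up to the next whole participant.

n = 47 per group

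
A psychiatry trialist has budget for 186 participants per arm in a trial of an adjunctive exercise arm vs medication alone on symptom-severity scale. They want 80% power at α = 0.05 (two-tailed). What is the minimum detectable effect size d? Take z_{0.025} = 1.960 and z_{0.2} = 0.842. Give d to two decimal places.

d_min ≈ 0.29

For two independent groups of n = 186 each: d_min = (z_{α/2} + z_β)·√(2/n).
z-sum = 1.960 + 0.842 = 2.802.
d_min = 2.802 × √(2/186) = 2.802 × 0.1037 = 0.291.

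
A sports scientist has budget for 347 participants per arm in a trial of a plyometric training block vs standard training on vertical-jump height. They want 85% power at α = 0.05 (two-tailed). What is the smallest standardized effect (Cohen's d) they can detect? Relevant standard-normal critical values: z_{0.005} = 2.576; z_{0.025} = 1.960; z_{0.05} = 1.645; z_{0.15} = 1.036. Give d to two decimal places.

For two independent groups of n = 347 each: d_min = (z_{α/2} + z_β)·√(2/n).
z-sum = 1.960 + 1.036 = 2.996.
d_min = 2.996 × √(2/347) = 2.996 × 0.0759 = 0.227.

d_min ≈ 0.23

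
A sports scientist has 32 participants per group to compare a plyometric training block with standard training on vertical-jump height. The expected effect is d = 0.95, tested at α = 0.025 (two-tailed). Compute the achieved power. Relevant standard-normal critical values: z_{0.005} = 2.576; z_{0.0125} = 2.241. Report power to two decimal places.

power ≈ 0.94

For two equal groups, power = Φ(d·√(n/2) − z_{α/2}).
d·√(n/2) = 0.95 × √(32/2) = 0.95 × 4.000 = 3.800.
z_β = 3.800 − 2.241 = 1.559.
Power = Φ(1.559) = 0.941.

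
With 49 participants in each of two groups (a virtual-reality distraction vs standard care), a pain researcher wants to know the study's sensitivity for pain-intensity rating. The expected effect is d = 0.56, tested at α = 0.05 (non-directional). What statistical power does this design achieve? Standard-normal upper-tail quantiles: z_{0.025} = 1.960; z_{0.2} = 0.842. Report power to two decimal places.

power ≈ 0.79

For two equal groups, power = Φ(d·√(n/2) − z_{α/2}).
d·√(n/2) = 0.56 × √(49/2) = 0.56 × 4.950 = 2.772.
z_β = 2.772 − 1.960 = 0.812.
Power = Φ(0.812) = 0.792.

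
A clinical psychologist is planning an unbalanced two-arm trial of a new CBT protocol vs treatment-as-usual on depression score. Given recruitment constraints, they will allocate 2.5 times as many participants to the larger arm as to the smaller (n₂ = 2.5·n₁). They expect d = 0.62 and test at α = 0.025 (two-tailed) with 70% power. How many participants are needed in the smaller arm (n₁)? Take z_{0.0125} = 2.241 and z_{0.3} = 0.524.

With allocation ratio k = n₂/n₁ = 2.5, Var(x̄₁−x̄₂) = σ²(1/n₁ + 1/(k·n₁)) = σ²·(k+1)/(k·n₁).
So n₁ = (1 + 1/k)·((z_{α/2} + z_β)/d)² = 1.400 × (2.765/0.62)².
n₁ = 1.400 × 19.89 = 27.8.
Round up: n₁ = 28, giving n₂ = 2.5 × 28 = 70.

n₁ = 28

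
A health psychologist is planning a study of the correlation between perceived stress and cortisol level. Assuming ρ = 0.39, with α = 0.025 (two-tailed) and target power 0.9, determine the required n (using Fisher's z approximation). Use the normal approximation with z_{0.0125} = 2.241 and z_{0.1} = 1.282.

n = 77

Fisher's z: C = ½·ln((1+r)/(1−r)) = ½·ln(2.2787) = 0.4118.
n = ((z_{α/2} + z_β)/C)² + 3.
(2.241 + 1.282) / 0.4118 = 3.523 / 0.4118 = 8.555.
n = 8.555² + 3 = 73.19 + 3 = 76.2.
Round up.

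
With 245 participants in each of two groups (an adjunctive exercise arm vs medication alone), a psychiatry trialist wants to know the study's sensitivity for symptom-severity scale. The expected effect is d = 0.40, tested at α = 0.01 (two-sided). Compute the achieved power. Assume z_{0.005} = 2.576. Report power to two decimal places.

power ≈ 0.97

For two equal groups, power = Φ(d·√(n/2) − z_{α/2}).
d·√(n/2) = 0.40 × √(245/2) = 0.40 × 11.068 = 4.427.
z_β = 4.427 − 2.576 = 1.851.
Power = Φ(1.851) = 0.968.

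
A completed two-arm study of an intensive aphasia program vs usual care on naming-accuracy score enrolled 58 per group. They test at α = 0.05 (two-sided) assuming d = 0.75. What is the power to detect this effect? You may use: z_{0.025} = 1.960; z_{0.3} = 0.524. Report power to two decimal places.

power ≈ 0.98

For two equal groups, power = Φ(d·√(n/2) − z_{α/2}).
d·√(n/2) = 0.75 × √(58/2) = 0.75 × 5.385 = 4.039.
z_β = 4.039 − 1.960 = 2.079.
Power = Φ(2.079) = 0.981.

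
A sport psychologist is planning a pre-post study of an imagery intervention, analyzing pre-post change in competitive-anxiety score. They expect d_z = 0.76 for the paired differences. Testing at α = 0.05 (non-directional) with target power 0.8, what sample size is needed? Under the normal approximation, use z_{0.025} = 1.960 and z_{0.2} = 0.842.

For a paired (one-sample on differences) test: n = ((z_{α/2} + z_β) / d)².
z_{α/2} + z_β = 1.960 + 0.842 = 2.802.
n = (2.802 / 0.76)² = 3.687² = 13.59.
Round up.

n = 14 pairs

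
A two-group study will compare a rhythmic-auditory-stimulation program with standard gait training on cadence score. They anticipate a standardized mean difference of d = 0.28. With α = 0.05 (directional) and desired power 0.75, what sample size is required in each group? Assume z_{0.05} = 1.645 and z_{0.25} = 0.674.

n = 138 per group

For two independent groups with equal n: n = 2·((z_{α} + z_β) / d)².
z_{α} + z_β = 1.645 + 0.674 = 2.319.
n = 2 × (2.319 / 0.28)² = 2 × 8.282² = 2 × 68.59 = 137.2.
Round up to the next whole participant.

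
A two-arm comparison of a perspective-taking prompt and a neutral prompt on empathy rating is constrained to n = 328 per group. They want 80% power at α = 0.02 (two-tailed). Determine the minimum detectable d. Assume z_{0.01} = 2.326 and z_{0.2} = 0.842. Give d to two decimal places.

For two independent groups of n = 328 each: d_min = (z_{α/2} + z_β)·√(2/n).
z-sum = 2.326 + 0.842 = 3.168.
d_min = 3.168 × √(2/328) = 3.168 × 0.0781 = 0.247.

d_min ≈ 0.25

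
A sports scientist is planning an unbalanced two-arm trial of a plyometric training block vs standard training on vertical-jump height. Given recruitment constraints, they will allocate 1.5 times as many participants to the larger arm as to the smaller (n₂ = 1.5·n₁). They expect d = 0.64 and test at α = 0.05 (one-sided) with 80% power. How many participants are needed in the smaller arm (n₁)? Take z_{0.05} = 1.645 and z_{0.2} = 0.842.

With allocation ratio k = n₂/n₁ = 1.5, Var(x̄₁−x̄₂) = σ²(1/n₁ + 1/(k·n₁)) = σ²·(k+1)/(k·n₁).
So n₁ = (1 + 1/k)·((z_{α} + z_β)/d)² = 1.667 × (2.487/0.64)².
n₁ = 1.667 × 15.10 = 25.2.
Round up: n₁ = 26, giving n₂ = 1.5 × 26 = 39.

n₁ = 26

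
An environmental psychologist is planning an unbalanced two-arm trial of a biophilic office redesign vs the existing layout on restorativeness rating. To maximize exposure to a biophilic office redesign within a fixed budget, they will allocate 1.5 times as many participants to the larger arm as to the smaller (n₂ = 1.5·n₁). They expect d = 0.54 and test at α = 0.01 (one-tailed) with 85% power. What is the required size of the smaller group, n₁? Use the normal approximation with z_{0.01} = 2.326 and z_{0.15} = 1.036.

n₁ = 65

With allocation ratio k = n₂/n₁ = 1.5, Var(x̄₁−x̄₂) = σ²(1/n₁ + 1/(k·n₁)) = σ²·(k+1)/(k·n₁).
So n₁ = (1 + 1/k)·((z_{α} + z_β)/d)² = 1.667 × (3.362/0.54)².
n₁ = 1.667 × 38.76 = 64.6.
Round up: n₁ = 65, giving n₂ = ⌈1.5 × 65⌉ = ⌈97.5⌉ = 98.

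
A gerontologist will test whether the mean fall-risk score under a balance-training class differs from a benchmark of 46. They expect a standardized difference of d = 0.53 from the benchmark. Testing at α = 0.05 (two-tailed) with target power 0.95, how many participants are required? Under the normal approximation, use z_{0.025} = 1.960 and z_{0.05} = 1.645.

For a one-sample test: n = ((z_{α/2} + z_β) / d)².
z_{α/2} + z_β = 1.960 + 1.645 = 3.605.
n = (3.605 / 0.53)² = 6.802² = 46.27.
Round up.

n = 47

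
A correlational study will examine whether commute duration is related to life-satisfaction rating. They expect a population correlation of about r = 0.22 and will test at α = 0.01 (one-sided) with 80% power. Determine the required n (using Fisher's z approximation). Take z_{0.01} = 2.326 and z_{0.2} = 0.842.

Fisher's z: C = ½·ln((1+r)/(1−r)) = ½·ln(1.5641) = 0.2237.
n = ((z_{α} + z_β)/C)² + 3.
(2.326 + 0.842) / 0.2237 = 3.168 / 0.2237 = 14.162.
n = 14.162² + 3 = 200.56 + 3 = 203.6.
Round up.

n = 204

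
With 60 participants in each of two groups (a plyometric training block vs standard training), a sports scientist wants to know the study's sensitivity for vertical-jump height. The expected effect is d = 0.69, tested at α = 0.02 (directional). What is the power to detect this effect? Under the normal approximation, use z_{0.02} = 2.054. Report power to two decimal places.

For two equal groups, power = Φ(d·√(n/2) − z_{α}).
d·√(n/2) = 0.69 × √(60/2) = 0.69 × 5.477 = 3.779.
z_β = 3.779 − 2.054 = 1.725.
Power = Φ(1.725) = 0.958.

power ≈ 0.96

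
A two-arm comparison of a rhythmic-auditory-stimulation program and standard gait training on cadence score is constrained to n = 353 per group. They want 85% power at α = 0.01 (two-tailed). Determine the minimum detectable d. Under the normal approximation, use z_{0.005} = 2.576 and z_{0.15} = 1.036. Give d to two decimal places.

d_min ≈ 0.27

For two independent groups of n = 353 each: d_min = (z_{α/2} + z_β)·√(2/n).
z-sum = 2.576 + 1.036 = 3.612.
d_min = 3.612 × √(2/353) = 3.612 × 0.0753 = 0.272.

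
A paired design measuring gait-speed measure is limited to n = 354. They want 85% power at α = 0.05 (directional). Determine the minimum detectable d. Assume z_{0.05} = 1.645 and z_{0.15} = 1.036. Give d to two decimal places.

d_min ≈ 0.14

For a single sample (or paired design) of n = 354: d_min = (z_{α} + z_β)/√n.
z-sum = 1.645 + 1.036 = 2.681.
d_min = 2.681 / √354 = 2.681 / 18.815 = 0.142.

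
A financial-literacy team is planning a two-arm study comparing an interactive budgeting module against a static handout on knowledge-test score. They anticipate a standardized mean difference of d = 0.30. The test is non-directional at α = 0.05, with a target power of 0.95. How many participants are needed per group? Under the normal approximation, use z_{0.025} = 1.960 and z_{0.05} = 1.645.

For two independent groups with equal n: n = 2·((z_{α/2} + z_β) / d)².
z_{α/2} + z_β = 1.960 + 1.645 = 3.605.
n = 2 × (3.605 / 0.30)² = 2 × 12.017² = 2 × 144.40 = 288.8.
Round up to the next whole participant.

n = 289 per group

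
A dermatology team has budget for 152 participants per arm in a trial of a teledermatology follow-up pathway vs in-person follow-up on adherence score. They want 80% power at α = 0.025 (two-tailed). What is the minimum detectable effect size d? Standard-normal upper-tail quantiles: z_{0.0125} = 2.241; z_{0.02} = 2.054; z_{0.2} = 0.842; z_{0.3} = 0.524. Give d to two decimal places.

d_min ≈ 0.35

For two independent groups of n = 152 each: d_min = (z_{α/2} + z_β)·√(2/n).
z-sum = 2.241 + 0.842 = 3.083.
d_min = 3.083 × √(2/152) = 3.083 × 0.1147 = 0.354.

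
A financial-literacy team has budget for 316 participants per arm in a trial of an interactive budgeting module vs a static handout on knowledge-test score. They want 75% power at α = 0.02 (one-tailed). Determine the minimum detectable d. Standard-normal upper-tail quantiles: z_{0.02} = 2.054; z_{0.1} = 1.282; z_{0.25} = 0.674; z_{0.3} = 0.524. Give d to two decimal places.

d_min ≈ 0.22

For two independent groups of n = 316 each: d_min = (z_{α} + z_β)·√(2/n).
z-sum = 2.054 + 0.674 = 2.728.
d_min = 2.728 × √(2/316) = 2.728 × 0.0796 = 0.217.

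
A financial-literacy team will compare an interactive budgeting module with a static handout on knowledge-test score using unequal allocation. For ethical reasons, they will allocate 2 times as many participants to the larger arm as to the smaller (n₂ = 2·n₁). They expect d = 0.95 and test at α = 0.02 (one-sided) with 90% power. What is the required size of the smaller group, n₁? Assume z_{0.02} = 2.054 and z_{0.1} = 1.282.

n₁ = 19

With allocation ratio k = n₂/n₁ = 2, Var(x̄₁−x̄₂) = σ²(1/n₁ + 1/(k·n₁)) = σ²·(k+1)/(k·n₁).
So n₁ = (1 + 1/k)·((z_{α} + z_β)/d)² = 1.500 × (3.336/0.95)².
n₁ = 1.500 × 12.33 = 18.5.
Round up: n₁ = 19, giving n₂ = 2 × 19 = 38.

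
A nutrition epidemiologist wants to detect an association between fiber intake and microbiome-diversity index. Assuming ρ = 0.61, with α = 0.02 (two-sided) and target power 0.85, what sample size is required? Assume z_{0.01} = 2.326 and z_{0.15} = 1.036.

Fisher's z: C = ½·ln((1+r)/(1−r)) = ½·ln(4.1282) = 0.7089.
n = ((z_{α/2} + z_β)/C)² + 3.
(2.326 + 1.036) / 0.7089 = 3.362 / 0.7089 = 4.743.
n = 4.743² + 3 = 22.49 + 3 = 25.5.
Round up.

n = 26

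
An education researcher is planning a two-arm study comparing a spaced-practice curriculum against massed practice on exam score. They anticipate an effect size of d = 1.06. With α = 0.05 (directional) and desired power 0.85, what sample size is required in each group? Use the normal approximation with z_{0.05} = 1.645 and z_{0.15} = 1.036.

For two independent groups with equal n: n = 2·((z_{α} + z_β) / d)².
z_{α} + z_β = 1.645 + 1.036 = 2.681.
n = 2 × (2.681 / 1.06)² = 2 × 2.529² = 2 × 6.40 = 12.8.
Round up to the next whole participant.

n = 13 per group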